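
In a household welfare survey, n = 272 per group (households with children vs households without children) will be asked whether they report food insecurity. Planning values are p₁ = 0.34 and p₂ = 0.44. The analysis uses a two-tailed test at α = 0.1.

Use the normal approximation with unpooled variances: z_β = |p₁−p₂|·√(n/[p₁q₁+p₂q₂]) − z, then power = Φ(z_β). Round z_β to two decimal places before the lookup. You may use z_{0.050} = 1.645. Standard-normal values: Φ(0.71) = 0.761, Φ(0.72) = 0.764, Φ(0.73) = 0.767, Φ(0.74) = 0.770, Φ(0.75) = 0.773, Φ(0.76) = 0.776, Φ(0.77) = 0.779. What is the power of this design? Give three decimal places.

Power ≈ 0.776

z_β = |p₁−p₂|·√(n/[p₁q₁+p₂q₂]) − z_{α/2}
    = 0.10 · √(272/0.4708) − 1.645
    = 0.10 · 24.0362 − 1.645
    = 2.4036 − 1.645 = 0.7586 → 0.76
Power = Φ(0.76) = 0.776.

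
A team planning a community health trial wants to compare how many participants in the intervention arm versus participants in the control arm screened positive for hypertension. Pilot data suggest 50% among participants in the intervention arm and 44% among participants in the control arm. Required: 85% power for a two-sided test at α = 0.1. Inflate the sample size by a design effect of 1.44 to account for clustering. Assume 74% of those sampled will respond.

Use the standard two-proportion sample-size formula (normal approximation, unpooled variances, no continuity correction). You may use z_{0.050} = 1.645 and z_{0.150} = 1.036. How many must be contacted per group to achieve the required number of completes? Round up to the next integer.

n = (z_{α/2} + z_β)² · [p₁(1−p₁) + p₂(1−p₂)] / (p₁ − p₂)²
  = (1.645 + 1.036)² · (0.50·0.50 + 0.44·0.56) / (0.06)²
  = (2.681)² · (0.2500 + 0.2464) / 0.0036
  = 7.1878 · 0.4964 / 0.0036
  = 991.11
Design effect: 1.44 × 991.11 = 1427.20.
Adjust for 74% response: 1427.20 / 0.74 = 1928.65.
Round up → n = 1929 per group.

n = 1929 per group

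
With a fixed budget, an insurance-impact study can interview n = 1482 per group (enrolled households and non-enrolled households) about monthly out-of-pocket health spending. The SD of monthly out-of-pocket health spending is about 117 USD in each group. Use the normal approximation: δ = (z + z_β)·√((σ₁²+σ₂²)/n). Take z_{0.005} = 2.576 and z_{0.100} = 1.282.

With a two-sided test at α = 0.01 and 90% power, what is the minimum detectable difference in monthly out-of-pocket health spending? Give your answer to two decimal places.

Minimum detectable difference ≈ 16.58 USD

δ = (z_{α/2} + z_β) · √((σ₁²+σ₂²)/n)
  = (2.576 + 1.282) · √(27378/1482)
  = 3.858 · √18.4737
  = 3.858 · 4.2981
  = 16.5821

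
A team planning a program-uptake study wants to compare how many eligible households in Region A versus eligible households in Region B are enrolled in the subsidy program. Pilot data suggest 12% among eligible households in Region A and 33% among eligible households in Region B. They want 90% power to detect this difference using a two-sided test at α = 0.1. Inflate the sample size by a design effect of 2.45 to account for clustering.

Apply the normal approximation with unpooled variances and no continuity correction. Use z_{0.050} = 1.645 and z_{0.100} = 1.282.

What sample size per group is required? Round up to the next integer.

n = 156 per group

n = (z_{α/2} + z_β)² · [p₁(1−p₁) + p₂(1−p₂)] / (p₁ − p₂)²
  = (1.645 + 1.282)² · (0.12·0.88 + 0.33·0.67) / (-0.21)²
  = (2.927)² · (0.1056 + 0.2211) / 0.0441
  = 8.5673 · 0.3267 / 0.0441
  = 63.47
Design effect: 2.45 × 63.47 = 155.50.
Round up → n = 156 per group.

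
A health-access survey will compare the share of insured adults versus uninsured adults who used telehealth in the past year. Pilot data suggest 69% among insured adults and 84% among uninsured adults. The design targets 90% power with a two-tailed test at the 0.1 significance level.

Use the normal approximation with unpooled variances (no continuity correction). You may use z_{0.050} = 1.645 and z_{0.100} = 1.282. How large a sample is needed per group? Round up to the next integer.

n = 133 per group

n = (z_{α/2} + z_β)² · [p₁(1−p₁) + p₂(1−p₂)] / (p₁ − p₂)²
  = (1.645 + 1.282)² · (0.69·0.31 + 0.84·0.16) / (-0.15)²
  = (2.927)² · (0.2139 + 0.1344) / 0.0225
  = 8.5673 · 0.3483 / 0.0225
  = 132.62
Round up → n = 133 per group.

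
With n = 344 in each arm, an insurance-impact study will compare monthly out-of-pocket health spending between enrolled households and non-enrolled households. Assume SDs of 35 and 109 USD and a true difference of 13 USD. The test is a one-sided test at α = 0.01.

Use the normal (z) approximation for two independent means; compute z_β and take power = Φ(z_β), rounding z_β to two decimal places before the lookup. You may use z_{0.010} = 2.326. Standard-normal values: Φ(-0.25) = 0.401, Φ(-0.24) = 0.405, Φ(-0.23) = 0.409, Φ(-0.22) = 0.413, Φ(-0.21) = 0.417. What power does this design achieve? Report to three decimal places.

Power ≈ 0.413

z_β = δ·√(n/(σ₁²+σ₂²)) − z_α
    = 13 · √(344/13106) − 2.326
    = 13 · 0.16201 − 2.326
    = 2.1061 − 2.326 = -0.2199 → -0.22
Power = Φ(-0.22) = 0.413.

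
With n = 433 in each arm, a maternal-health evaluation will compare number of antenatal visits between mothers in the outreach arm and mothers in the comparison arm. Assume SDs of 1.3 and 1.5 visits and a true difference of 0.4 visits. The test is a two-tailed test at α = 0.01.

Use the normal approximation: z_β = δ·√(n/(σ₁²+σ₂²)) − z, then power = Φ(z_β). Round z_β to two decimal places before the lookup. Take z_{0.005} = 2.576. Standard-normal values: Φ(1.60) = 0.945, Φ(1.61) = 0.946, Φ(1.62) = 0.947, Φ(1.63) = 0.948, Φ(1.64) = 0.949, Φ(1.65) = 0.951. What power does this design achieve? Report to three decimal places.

z_β = δ·√(n/(σ₁²+σ₂²)) − z_{α/2}
    = 0.4 · √(433/3.94) − 2.576
    = 0.4 · 10.48325 − 2.576
    = 4.1933 − 2.576 = 1.6173 → 1.62
Power = Φ(1.62) = 0.947.

Power ≈ 0.947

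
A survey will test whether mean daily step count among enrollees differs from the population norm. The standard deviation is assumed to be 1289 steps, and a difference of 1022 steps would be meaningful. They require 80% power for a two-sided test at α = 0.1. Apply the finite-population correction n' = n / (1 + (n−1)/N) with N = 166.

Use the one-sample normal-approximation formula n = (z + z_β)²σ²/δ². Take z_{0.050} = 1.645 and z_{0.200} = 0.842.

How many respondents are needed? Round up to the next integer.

n = 10

n = (z_{α/2} + z_β)² · σ² / δ²
  = (1.645 + 0.842)² · 1289² / 1022²
  = 6.1852 · 1661521 / 1044484
  = 9.84
Finite-population correction (N = 166): 9.84 / (1 + (9.84 − 1)/166) = 9.34.
Round up → n = 10.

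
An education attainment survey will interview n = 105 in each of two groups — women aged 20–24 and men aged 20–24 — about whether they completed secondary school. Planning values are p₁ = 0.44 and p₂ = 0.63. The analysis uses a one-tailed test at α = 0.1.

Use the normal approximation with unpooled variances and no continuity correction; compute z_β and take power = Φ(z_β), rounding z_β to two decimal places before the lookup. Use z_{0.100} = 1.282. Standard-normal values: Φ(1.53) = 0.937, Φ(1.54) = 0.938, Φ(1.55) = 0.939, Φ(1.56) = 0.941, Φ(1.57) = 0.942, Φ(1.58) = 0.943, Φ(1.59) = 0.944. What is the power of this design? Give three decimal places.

Power ≈ 0.937

z_β = |p₁−p₂|·√(n/[p₁q₁+p₂q₂]) − z_α
    = 0.19 · √(105/0.4795) − 1.282
    = 0.19 · 14.7979 − 1.282
    = 2.8116 − 1.282 = 1.5296 → 1.53
Power = Φ(1.53) = 0.937.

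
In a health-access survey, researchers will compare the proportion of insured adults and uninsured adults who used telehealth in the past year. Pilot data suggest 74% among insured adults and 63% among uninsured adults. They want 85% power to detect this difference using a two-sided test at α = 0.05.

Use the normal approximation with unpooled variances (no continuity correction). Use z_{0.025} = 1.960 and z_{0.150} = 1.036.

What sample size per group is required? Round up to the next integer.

n = 316 per group

n = (z_{α/2} + z_β)² · [p₁(1−p₁) + p₂(1−p₂)] / (p₁ − p₂)²
  = (1.960 + 1.036)² · (0.74·0.26 + 0.63·0.37) / (0.11)²
  = (2.996)² · (0.1924 + 0.2331) / 0.0121
  = 8.9760 · 0.4255 / 0.0121
  = 315.64
Round up → n = 316 per group.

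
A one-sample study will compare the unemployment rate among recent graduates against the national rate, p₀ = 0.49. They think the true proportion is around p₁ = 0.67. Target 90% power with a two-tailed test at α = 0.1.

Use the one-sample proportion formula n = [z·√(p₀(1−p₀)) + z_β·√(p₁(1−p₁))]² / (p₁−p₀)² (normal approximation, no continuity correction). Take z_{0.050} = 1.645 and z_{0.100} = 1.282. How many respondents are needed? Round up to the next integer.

n = 63

n = [z_{α/2}·√(p₀q₀) + z_β·√(p₁q₁)]² / (p₁ − p₀)²
  = [1.645·√(0.49·0.51) + 1.282·√(0.67·0.33)]² / (0.18)²
  = [1.645·0.4999 + 1.282·0.4702]² / 0.0324
  = [1.4251]² / 0.0324
  = 62.69
Round up → n = 63.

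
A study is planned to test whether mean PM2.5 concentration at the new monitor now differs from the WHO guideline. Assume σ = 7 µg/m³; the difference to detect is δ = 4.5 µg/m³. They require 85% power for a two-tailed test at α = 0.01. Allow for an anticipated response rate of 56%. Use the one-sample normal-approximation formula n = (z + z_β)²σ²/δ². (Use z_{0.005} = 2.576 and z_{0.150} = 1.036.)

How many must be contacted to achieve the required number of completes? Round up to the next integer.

n = 57

n = (z_{α/2} + z_β)² · σ² / δ²
  = (2.576 + 1.036)² · 7² / 4.5²
  = 13.0465 · 49 / 20.25
  = 31.57
Adjust for 56% response: 31.57 / 0.56 = 56.37.
Round up → n = 57.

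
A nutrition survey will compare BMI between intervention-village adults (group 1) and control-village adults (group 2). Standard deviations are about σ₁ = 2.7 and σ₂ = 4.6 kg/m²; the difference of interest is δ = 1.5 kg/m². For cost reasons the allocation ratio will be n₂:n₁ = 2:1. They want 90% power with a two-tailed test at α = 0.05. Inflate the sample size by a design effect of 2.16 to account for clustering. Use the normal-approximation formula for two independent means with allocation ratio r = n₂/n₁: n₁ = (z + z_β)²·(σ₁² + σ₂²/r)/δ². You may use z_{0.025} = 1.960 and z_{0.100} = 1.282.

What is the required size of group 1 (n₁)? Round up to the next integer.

n₁ = 181

n₁ = (z_{α/2} + z_β)² · (σ₁² + σ₂²/r) / δ²
   = (1.960 + 1.282)² · (2.7² + 4.6²/2) / 1.5²
   = 10.5106 · (7.29 + 10.58) / 2.25
   = 10.5106 · 17.87 / 2.25
   = 83.48
Design effect: 2.16 × 83.48 = 180.31.
Round up → n₁ = 181; n₂ = r·n₁ = 2 × 181 = 362.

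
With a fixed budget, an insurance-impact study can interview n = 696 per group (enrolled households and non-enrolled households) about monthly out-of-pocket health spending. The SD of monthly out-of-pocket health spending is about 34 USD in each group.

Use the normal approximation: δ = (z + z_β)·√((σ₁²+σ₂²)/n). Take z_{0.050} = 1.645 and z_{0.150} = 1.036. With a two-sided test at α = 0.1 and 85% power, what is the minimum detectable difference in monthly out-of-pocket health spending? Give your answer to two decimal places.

Minimum detectable difference ≈ 4.89 USD

δ = (z_{α/2} + z_β) · √((σ₁²+σ₂²)/n)
  = (1.645 + 1.036) · √(2312/696)
  = 2.681 · √3.3218
  = 2.681 · 1.8226
  = 4.8864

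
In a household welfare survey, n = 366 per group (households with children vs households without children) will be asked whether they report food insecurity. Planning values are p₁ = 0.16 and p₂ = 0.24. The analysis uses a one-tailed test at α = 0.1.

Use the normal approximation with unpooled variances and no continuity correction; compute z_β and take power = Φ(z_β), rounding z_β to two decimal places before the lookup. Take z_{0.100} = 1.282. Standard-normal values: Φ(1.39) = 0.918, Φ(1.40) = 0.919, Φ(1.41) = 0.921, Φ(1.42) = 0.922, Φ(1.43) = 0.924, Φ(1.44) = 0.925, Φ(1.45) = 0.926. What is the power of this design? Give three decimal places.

Power ≈ 0.925

z_β = |p₁−p₂|·√(n/[p₁q₁+p₂q₂]) − z_α
    = 0.08 · √(366/0.3168) − 1.282
    = 0.08 · 33.9897 − 1.282
    = 2.7192 − 1.282 = 1.4372 → 1.44
Power = Φ(1.44) = 0.925.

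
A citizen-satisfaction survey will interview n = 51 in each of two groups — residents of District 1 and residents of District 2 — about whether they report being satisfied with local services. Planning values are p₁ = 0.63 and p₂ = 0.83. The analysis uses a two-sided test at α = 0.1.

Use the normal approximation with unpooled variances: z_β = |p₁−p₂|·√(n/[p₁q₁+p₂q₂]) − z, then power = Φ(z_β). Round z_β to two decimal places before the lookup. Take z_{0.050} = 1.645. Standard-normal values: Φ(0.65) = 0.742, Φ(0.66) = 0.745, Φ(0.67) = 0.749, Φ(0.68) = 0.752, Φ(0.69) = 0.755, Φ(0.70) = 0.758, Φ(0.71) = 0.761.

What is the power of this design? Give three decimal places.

Power ≈ 0.755

z_β = |p₁−p₂|·√(n/[p₁q₁+p₂q₂]) − z_{α/2}
    = 0.20 · √(51/0.3742) − 1.645
    = 0.20 · 11.6744 − 1.645
    = 2.3349 − 1.645 = 0.6899 → 0.69
Power = Φ(0.69) = 0.755.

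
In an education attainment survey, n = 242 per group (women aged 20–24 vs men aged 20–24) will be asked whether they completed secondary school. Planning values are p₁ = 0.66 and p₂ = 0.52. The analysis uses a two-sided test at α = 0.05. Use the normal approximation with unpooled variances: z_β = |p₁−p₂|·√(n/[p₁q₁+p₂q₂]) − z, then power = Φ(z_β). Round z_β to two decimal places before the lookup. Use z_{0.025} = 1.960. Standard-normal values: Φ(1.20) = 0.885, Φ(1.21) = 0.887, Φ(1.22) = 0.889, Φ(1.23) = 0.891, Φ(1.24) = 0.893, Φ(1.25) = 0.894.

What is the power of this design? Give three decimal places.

Power ≈ 0.885

z_β = |p₁−p₂|·√(n/[p₁q₁+p₂q₂]) − z_{α/2}
    = 0.14 · √(242/0.4740) − 1.960
    = 0.14 · 22.5953 − 1.960
    = 3.1633 − 1.960 = 1.2033 → 1.20
Power = Φ(1.20) = 0.885.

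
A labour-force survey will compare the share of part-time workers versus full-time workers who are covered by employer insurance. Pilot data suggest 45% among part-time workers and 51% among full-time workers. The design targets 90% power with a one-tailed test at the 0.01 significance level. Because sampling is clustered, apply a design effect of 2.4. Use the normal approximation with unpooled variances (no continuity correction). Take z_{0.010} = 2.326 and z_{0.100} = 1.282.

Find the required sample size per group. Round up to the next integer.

n = (z_α + z_β)² · [p₁(1−p₁) + p₂(1−p₂)] / (p₁ − p₂)²
  = (2.326 + 1.282)² · (0.45·0.55 + 0.51·0.49) / (-0.06)²
  = (3.608)² · (0.2475 + 0.2499) / 0.0036
  = 13.0177 · 0.4974 / 0.0036
  = 1798.61
Design effect: 2.4 × 1798.61 = 4316.66.
Round up → n = 4317 per group.

n = 4317 per group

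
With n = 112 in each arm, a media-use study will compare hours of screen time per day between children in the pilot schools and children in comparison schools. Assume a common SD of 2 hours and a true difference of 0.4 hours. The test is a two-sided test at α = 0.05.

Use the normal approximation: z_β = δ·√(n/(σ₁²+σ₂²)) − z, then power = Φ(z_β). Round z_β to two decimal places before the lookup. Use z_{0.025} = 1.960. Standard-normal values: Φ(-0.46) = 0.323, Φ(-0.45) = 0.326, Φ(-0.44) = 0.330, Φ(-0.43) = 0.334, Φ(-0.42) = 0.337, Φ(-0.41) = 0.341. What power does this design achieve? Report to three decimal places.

z_β = δ·√(n/(σ₁²+σ₂²)) − z_{α/2}
    = 0.4 · √(112/8) − 1.960
    = 0.4 · 3.74166 − 1.960
    = 1.4967 − 1.960 = -0.4633 → -0.46
Power = Φ(-0.46) = 0.323.

Power ≈ 0.323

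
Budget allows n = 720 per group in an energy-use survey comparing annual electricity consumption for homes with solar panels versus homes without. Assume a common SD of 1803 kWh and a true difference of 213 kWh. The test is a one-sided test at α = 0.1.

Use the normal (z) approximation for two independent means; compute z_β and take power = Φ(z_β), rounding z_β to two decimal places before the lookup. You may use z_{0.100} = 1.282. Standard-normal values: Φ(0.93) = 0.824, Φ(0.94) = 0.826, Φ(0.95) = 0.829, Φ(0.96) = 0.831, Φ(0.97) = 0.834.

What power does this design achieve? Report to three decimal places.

z_β = δ·√(n/(σ₁²+σ₂²)) − z_α
    = 213 · √(720/6501618) − 1.282
    = 213 · 0.01052 − 1.282
    = 2.2415 − 1.282 = 0.9595 → 0.96
Power = Φ(0.96) = 0.831.

Power ≈ 0.831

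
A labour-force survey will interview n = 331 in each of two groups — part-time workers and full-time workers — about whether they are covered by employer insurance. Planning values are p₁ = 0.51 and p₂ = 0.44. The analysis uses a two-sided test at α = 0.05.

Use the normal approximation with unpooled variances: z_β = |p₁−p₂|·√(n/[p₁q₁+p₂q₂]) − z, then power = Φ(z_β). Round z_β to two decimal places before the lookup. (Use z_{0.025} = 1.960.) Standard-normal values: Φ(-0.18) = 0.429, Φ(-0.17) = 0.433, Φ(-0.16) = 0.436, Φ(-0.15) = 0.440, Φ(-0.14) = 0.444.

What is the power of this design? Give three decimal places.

z_β = |p₁−p₂|·√(n/[p₁q₁+p₂q₂]) − z_{α/2}
    = 0.07 · √(331/0.4963) − 1.960
    = 0.07 · 25.8251 − 1.960
    = 1.8078 − 1.960 = -0.1522 → -0.15
Power = Φ(-0.15) = 0.440.

Power ≈ 0.440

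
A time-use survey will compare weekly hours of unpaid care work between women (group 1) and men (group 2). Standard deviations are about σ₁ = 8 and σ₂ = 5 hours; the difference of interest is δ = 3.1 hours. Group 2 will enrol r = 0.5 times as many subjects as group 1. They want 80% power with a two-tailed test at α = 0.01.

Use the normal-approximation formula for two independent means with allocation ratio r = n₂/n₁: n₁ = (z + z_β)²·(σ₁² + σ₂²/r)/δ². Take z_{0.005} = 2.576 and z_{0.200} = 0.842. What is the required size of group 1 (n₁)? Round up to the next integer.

n₁ = (z_{α/2} + z_β)² · (σ₁² + σ₂²/r) / δ²
   = (2.576 + 0.842)² · (8² + 5²/0.5) / 3.1²
   = 11.6827 · (64 + 50) / 9.61
   = 11.6827 · 114 / 9.61
   = 138.59
Round up → n₁ = 139; n₂ = r·n₁ = 0.5 × 139 = 70.

n₁ = 139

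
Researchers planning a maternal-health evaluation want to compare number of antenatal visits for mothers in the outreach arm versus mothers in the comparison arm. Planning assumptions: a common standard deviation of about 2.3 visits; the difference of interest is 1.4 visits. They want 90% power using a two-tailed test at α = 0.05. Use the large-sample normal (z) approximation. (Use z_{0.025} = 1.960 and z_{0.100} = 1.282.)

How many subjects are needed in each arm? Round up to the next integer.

n = 57 per group

n = (z_{α/2} + z_β)² · (σ₁² + σ₂²) / δ²
  = (1.960 + 1.282)² · (2·2.3² = 10.58) / 1.4²
  = 10.5106 · 10.58 / 1.96
  = 56.74
Round up → n = 57 per group.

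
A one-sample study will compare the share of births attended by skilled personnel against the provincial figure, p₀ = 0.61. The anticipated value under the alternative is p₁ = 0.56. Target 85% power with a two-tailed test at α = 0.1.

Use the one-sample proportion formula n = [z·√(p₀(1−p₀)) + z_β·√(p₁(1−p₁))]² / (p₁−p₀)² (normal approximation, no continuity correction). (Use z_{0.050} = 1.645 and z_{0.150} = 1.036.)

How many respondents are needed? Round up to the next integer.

n = 694

n = [z_{α/2}·√(p₀q₀) + z_β·√(p₁q₁)]² / (p₁ − p₀)²
  = [1.645·√(0.61·0.39) + 1.036·√(0.56·0.44)]² / (-0.05)²
  = [1.645·0.4877 + 1.036·0.4964]² / 0.0025
  = [1.3166]² / 0.0025
  = 693.38
Round up → n = 694.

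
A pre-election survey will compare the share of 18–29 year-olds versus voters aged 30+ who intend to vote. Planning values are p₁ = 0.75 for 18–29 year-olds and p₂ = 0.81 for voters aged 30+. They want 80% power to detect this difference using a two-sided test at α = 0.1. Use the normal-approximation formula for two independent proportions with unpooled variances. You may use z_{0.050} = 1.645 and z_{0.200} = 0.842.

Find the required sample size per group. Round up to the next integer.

n = (z_{α/2} + z_β)² · [p₁(1−p₁) + p₂(1−p₂)] / (p₁ − p₂)²
  = (1.645 + 0.842)² · (0.75·0.25 + 0.81·0.19) / (-0.06)²
  = (2.487)² · (0.1875 + 0.1539) / 0.0036
  = 6.1852 · 0.3414 / 0.0036
  = 586.56
Round up → n = 587 per group.

n = 587 per group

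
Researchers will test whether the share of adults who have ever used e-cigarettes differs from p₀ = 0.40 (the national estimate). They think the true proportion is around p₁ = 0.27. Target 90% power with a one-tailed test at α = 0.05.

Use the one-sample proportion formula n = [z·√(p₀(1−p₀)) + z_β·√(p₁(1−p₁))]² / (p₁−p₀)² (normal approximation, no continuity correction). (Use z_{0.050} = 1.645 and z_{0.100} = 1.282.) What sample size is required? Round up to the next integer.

n = [z_α·√(p₀q₀) + z_β·√(p₁q₁)]² / (p₁ − p₀)²
  = [1.645·√(0.40·0.60) + 1.282·√(0.27·0.73)]² / (-0.13)²
  = [1.645·0.4899 + 1.282·0.4440]² / 0.0169
  = [1.3750]² / 0.0169
  = 111.88
Round up → n = 112.

n = 112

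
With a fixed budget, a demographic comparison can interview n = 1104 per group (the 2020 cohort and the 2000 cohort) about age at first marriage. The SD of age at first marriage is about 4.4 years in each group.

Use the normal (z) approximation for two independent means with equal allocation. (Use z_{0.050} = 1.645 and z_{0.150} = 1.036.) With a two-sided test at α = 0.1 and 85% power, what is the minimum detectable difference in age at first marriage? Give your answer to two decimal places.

δ = (z_{α/2} + z_β) · √((σ₁²+σ₂²)/n)
  = (1.645 + 1.036) · √(38.72/1104)
  = 2.681 · √0.03507
  = 2.681 · 0.1873
  = 0.5021

Minimum detectable difference ≈ 0.50 years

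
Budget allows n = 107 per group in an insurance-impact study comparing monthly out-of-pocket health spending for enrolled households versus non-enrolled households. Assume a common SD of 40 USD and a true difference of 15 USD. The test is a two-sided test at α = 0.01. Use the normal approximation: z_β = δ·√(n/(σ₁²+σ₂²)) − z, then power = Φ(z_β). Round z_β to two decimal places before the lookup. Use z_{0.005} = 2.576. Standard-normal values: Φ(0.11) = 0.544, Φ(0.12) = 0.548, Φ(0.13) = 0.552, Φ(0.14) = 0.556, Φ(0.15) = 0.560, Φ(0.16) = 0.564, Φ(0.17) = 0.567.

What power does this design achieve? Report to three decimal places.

Power ≈ 0.567

z_β = δ·√(n/(σ₁²+σ₂²)) − z_{α/2}
    = 15 · √(107/3200) − 2.576
    = 15 · 0.18286 − 2.576
    = 2.7429 − 2.576 = 0.1669 → 0.17
Power = Φ(0.17) = 0.567.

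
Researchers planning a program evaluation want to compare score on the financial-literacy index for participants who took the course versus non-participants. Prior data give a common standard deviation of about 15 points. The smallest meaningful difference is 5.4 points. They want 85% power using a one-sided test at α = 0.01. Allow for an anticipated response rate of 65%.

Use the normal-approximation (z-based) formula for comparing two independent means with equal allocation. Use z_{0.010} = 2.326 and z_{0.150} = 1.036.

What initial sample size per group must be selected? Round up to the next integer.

n = (z_α + z_β)² · (σ₁² + σ₂²) / δ²
  = (2.326 + 1.036)² · (2·15² = 450) / 5.4²
  = 11.3030 · 450 / 29.16
  = 174.43
Adjust for 65% response: 174.43 / 0.65 = 268.35.
Round up → n = 269 per group.

n = 269 per group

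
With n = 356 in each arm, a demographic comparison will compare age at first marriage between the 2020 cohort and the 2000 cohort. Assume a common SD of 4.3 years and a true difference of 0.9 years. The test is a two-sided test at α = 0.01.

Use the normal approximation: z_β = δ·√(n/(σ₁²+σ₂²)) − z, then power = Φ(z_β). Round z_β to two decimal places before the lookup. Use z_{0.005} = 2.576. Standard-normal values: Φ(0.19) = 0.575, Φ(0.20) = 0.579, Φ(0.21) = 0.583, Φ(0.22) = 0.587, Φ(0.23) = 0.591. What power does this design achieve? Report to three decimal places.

z_β = δ·√(n/(σ₁²+σ₂²)) − z_{α/2}
    = 0.9 · √(356/36.98) − 2.576
    = 0.9 · 3.10271 − 2.576
    = 2.7924 − 2.576 = 0.2164 → 0.22
Power = Φ(0.22) = 0.587.

Power ≈ 0.587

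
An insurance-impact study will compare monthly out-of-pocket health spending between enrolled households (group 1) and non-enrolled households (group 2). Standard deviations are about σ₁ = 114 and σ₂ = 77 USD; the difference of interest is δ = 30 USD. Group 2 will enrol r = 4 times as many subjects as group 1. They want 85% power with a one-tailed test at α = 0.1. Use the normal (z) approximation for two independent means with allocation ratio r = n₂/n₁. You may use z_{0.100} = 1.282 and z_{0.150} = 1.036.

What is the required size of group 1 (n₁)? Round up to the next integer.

n₁ = 87

n₁ = (z_α + z_β)² · (σ₁² + σ₂²/r) / δ²
   = (1.282 + 1.036)² · (114² + 77²/4) / 30²
   = 5.3731 · (12996 + 1482.2) / 900
   = 5.3731 · 14478.2 / 900
   = 86.44
Round up → n₁ = 87; n₂ = r·n₁ = 4 × 87 = 348.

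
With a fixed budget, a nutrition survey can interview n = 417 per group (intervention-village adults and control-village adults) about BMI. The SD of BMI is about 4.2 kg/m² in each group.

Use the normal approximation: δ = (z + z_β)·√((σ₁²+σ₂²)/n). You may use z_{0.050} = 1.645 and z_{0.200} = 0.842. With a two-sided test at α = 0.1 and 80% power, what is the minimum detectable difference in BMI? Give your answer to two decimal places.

Minimum detectable difference ≈ 0.72 kg/m²

δ = (z_{α/2} + z_β) · √((σ₁²+σ₂²)/n)
  = (1.645 + 0.842) · √(35.28/417)
  = 2.487 · √0.0846
  = 2.487 · 0.2909
  = 0.7234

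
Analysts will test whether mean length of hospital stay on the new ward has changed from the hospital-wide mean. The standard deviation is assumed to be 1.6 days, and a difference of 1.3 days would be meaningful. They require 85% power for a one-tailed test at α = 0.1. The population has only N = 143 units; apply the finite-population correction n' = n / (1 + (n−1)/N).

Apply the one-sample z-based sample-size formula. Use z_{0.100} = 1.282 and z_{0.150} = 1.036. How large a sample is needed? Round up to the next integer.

n = 8

n = (z_α + z_β)² · σ² / δ²
  = (1.282 + 1.036)² · 1.6² / 1.3²
  = 5.3731 · 2.56 / 1.69
  = 8.14
Finite-population correction (N = 143): 8.14 / (1 + (8.14 − 1)/143) = 7.75.
Round up → n = 8.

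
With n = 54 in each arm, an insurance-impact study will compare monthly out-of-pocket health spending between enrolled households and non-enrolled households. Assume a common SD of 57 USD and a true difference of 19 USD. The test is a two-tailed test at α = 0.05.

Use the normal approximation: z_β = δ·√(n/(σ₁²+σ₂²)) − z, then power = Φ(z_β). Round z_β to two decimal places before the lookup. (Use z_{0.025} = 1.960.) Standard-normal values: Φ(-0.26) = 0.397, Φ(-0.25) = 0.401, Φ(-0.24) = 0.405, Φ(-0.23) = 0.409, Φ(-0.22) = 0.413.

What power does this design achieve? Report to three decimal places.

z_β = δ·√(n/(σ₁²+σ₂²)) − z_{α/2}
    = 19 · √(54/6498) − 1.960
    = 19 · 0.09116 − 1.960
    = 1.7321 − 1.960 = -0.2279 → -0.23
Power = Φ(-0.23) = 0.409.

Power ≈ 0.409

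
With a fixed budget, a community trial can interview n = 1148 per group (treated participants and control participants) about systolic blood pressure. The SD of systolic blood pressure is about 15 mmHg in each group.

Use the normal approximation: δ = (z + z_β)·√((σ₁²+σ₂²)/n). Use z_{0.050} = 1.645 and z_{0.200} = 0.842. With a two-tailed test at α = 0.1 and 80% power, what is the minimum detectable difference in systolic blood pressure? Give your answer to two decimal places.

Minimum detectable difference ≈ 1.56 mmHg

δ = (z_{α/2} + z_β) · √((σ₁²+σ₂²)/n)
  = (1.645 + 0.842) · √(450/1148)
  = 2.487 · √0.39199
  = 2.487 · 0.6261
  = 1.5571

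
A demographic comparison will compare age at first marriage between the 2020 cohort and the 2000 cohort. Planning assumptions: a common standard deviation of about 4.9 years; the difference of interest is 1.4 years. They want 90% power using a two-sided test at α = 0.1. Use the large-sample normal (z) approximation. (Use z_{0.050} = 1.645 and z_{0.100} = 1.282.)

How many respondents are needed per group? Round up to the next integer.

n = (z_{α/2} + z_β)² · (σ₁² + σ₂²) / δ²
  = (1.645 + 1.282)² · (2·4.9² = 48.02) / 1.4²
  = 8.5673 · 48.02 / 1.96
  = 209.90
Round up → n = 210 per group.

n = 210 per group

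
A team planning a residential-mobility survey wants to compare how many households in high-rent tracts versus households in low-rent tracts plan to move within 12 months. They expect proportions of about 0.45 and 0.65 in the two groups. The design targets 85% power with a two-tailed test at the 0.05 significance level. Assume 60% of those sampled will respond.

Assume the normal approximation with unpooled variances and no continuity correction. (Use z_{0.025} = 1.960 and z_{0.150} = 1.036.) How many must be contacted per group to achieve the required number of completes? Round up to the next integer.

n = 178 per group

n = (z_{α/2} + z_β)² · [p₁(1−p₁) + p₂(1−p₂)] / (p₁ − p₂)²
  = (1.960 + 1.036)² · (0.45·0.55 + 0.65·0.35) / (-0.20)²
  = (2.996)² · (0.2475 + 0.2275) / 0.0400
  = 8.9760 · 0.4750 / 0.0400
  = 106.59
Adjust for 60% response: 106.59 / 0.60 = 177.65.
Round up → n = 178 per group.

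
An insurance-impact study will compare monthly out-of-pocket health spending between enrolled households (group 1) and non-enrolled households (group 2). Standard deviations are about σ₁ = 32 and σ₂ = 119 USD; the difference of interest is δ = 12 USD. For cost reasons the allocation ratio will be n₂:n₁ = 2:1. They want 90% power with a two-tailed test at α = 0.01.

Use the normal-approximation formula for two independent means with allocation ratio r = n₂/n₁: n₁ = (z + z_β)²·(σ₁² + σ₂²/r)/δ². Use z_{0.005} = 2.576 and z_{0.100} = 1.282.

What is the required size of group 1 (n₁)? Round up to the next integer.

n₁ = (z_{α/2} + z_β)² · (σ₁² + σ₂²/r) / δ²
   = (2.576 + 1.282)² · (32² + 119²/2) / 12²
   = 14.8842 · (1024 + 7080.5) / 144
   = 14.8842 · 8104.5 / 144
   = 837.70
Round up → n₁ = 838; n₂ = r·n₁ = 2 × 838 = 1676.

n₁ = 838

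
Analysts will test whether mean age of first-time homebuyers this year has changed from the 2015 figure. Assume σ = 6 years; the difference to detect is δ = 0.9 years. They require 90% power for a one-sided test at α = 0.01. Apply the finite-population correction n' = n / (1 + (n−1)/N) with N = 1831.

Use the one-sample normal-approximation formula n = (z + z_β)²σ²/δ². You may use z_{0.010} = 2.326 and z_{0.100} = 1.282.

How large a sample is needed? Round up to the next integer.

n = 440

n = (z_α + z_β)² · σ² / δ²
  = (2.326 + 1.282)² · 6² / 0.9²
  = 13.0177 · 36 / 0.81
  = 578.56
Finite-population correction (N = 1831): 578.56 / (1 + (578.56 − 1)/1831) = 439.83.
Round up → n = 440.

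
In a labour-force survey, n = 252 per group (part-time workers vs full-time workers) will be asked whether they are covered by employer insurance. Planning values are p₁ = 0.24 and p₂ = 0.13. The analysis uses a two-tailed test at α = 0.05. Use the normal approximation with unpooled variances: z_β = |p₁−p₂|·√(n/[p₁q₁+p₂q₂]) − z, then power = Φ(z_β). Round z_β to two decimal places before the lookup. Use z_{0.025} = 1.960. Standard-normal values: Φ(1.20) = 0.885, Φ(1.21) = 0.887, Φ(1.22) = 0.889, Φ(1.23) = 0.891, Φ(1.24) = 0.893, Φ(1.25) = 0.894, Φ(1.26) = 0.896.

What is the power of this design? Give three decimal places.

z_β = |p₁−p₂|·√(n/[p₁q₁+p₂q₂]) − z_{α/2}
    = 0.11 · √(252/0.2955) − 1.960
    = 0.11 · 29.2026 − 1.960
    = 3.2123 − 1.960 = 1.2523 → 1.25
Power = Φ(1.25) = 0.894.

Power ≈ 0.894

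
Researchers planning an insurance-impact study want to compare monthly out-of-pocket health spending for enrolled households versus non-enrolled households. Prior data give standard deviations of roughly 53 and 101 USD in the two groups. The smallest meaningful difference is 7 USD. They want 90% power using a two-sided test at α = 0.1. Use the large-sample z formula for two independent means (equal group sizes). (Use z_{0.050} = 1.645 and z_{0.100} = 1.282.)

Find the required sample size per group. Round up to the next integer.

n = (z_{α/2} + z_β)² · (σ₁² + σ₂²) / δ²
  = (1.645 + 1.282)² · (53² + 101² = 13010) / 7²
  = 8.5673 · 13010 / 49
  = 2274.71
Round up → n = 2275 per group.

n = 2275 per group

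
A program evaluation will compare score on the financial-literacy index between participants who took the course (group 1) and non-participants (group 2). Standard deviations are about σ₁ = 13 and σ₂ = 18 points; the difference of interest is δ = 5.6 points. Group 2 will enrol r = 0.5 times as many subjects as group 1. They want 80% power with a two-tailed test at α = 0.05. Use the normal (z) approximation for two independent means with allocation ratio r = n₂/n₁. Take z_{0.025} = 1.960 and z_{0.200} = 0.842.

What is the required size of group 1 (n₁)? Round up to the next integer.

n₁ = 205

n₁ = (z_{α/2} + z_β)² · (σ₁² + σ₂²/r) / δ²
   = (1.960 + 0.842)² · (13² + 18²/0.5) / 5.6²
   = 7.8512 · (169 + 648) / 31.36
   = 7.8512 · 817 / 31.36
   = 204.54
Round up → n₁ = 205; n₂ = r·n₁ = 0.5 × 205 = 103.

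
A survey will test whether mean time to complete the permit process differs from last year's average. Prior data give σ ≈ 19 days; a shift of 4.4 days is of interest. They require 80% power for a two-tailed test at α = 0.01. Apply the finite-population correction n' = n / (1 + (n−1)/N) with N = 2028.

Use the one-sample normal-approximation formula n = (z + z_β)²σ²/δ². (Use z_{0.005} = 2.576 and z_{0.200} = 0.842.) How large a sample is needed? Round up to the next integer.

n = 197

n = (z_{α/2} + z_β)² · σ² / δ²
  = (2.576 + 0.842)² · 19² / 4.4²
  = 11.6827 · 361 / 19.36
  = 217.84
Finite-population correction (N = 2028): 217.84 / (1 + (217.84 − 1)/2028) = 196.80.
Round up → n = 197.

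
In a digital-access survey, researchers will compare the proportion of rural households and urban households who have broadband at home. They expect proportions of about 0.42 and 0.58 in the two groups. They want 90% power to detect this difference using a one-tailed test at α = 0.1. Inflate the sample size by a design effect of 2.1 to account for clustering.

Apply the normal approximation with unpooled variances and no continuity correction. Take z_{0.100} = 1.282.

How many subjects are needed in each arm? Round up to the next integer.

n = 263 per group

n = (z_α + z_β)² · [p₁(1−p₁) + p₂(1−p₂)] / (p₁ − p₂)²
  = (1.282 + 1.282)² · (0.42·0.58 + 0.58·0.42) / (-0.16)²
  = (2.564)² · (0.2436 + 0.2436) / 0.0256
  = 6.5741 · 0.4872 / 0.0256
  = 125.11
Design effect: 2.1 × 125.11 = 262.74.
Round up → n = 263 per group.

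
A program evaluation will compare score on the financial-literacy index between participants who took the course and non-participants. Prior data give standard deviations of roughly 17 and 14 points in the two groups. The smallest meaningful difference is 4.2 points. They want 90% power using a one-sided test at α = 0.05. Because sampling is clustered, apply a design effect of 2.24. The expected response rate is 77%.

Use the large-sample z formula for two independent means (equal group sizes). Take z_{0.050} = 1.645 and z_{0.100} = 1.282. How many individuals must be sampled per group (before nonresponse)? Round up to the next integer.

n = 686 per group

n = (z_α + z_β)² · (σ₁² + σ₂²) / δ²
  = (1.645 + 1.282)² · (17² + 14² = 485) / 4.2²
  = 8.5673 · 485 / 17.64
  = 235.55
Design effect: 2.24 × 235.55 = 527.64.
Adjust for 77% response: 527.64 / 0.77 = 685.25.
Round up → n = 686 per group.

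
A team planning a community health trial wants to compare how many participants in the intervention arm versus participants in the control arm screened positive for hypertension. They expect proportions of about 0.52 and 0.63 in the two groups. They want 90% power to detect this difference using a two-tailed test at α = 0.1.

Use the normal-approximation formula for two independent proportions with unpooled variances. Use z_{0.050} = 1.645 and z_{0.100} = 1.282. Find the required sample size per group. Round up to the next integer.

n = 342 per group

n = (z_{α/2} + z_β)² · [p₁(1−p₁) + p₂(1−p₂)] / (p₁ − p₂)²
  = (1.645 + 1.282)² · (0.52·0.48 + 0.63·0.37) / (-0.11)²
  = (2.927)² · (0.2496 + 0.2331) / 0.0121
  = 8.5673 · 0.4827 / 0.0121
  = 341.77
Round up → n = 342 per group.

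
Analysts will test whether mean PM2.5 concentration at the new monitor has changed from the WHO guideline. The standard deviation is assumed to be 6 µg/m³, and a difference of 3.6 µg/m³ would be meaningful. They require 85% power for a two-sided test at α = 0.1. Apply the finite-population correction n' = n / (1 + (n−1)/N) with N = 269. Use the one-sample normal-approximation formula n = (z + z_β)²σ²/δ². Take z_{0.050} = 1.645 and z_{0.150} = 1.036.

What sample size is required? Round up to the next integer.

n = (z_{α/2} + z_β)² · σ² / δ²
  = (1.645 + 1.036)² · 6² / 3.6²
  = 7.1878 · 36 / 12.96
  = 19.97
Finite-population correction (N = 269): 19.97 / (1 + (19.97 − 1)/269) = 18.65.
Round up → n = 19.

n = 19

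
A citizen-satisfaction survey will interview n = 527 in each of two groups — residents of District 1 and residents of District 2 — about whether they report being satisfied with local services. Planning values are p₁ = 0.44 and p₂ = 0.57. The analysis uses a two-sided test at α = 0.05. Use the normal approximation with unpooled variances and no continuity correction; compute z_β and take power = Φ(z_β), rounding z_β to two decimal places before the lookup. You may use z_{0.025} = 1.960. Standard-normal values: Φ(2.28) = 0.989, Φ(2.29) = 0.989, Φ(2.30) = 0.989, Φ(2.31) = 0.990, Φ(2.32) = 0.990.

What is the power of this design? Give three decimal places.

Power ≈ 0.989

z_β = |p₁−p₂|·√(n/[p₁q₁+p₂q₂]) − z_{α/2}
    = 0.13 · √(527/0.4915) − 1.960
    = 0.13 · 32.7449 − 1.960
    = 4.2568 − 1.960 = 2.2968 → 2.30
Power = Φ(2.30) = 0.989.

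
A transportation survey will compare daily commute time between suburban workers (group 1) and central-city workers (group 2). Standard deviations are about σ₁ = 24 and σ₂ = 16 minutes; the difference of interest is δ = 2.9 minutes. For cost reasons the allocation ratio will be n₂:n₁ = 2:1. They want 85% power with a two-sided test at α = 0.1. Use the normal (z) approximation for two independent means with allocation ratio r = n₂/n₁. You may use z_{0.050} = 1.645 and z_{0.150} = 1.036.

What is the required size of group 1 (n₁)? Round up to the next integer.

n₁ = 602

n₁ = (z_{α/2} + z_β)² · (σ₁² + σ₂²/r) / δ²
   = (1.645 + 1.036)² · (24² + 16²/2) / 2.9²
   = 7.1878 · (576 + 128) / 8.41
   = 7.1878 · 704 / 8.41
   = 601.69
Round up → n₁ = 602; n₂ = r·n₁ = 2 × 602 = 1204.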